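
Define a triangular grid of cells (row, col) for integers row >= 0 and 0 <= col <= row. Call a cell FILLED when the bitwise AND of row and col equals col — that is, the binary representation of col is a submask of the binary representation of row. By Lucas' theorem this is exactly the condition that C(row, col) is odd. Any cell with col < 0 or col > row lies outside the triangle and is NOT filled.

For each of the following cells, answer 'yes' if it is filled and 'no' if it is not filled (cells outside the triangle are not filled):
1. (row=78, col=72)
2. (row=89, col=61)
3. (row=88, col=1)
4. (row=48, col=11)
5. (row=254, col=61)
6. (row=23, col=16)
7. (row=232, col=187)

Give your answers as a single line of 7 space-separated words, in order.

Answer: yes no no no no yes no

Derivation:
(78,72): row=0b1001110, col=0b1001000, row AND col = 0b1001000 = 72; 72 == 72 -> filled
(89,61): row=0b1011001, col=0b111101, row AND col = 0b11001 = 25; 25 != 61 -> empty
(88,1): row=0b1011000, col=0b1, row AND col = 0b0 = 0; 0 != 1 -> empty
(48,11): row=0b110000, col=0b1011, row AND col = 0b0 = 0; 0 != 11 -> empty
(254,61): row=0b11111110, col=0b111101, row AND col = 0b111100 = 60; 60 != 61 -> empty
(23,16): row=0b10111, col=0b10000, row AND col = 0b10000 = 16; 16 == 16 -> filled
(232,187): row=0b11101000, col=0b10111011, row AND col = 0b10101000 = 168; 168 != 187 -> empty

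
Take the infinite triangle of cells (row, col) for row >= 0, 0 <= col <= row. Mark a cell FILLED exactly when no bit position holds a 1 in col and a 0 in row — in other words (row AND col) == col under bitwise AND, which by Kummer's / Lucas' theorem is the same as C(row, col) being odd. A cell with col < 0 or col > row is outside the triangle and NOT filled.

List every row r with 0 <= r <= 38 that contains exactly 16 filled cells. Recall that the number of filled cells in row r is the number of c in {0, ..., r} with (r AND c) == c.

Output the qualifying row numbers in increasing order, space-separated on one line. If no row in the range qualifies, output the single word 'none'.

Row r has 2^popcount(r) filled cells, so we need popcount(r) = log2(16) = 4.
Scan r = 0..38 and keep those with exactly 4 one-bits:
r=0=0 popcount=0 -> skip
r=1=1 popcount=1 -> skip
r=2=10 popcount=1 -> skip
r=3=11 popcount=2 -> skip
r=4=100 popcount=1 -> skip
r=5=101 popcount=2 -> skip
r=6=110 popcount=2 -> skip
r=7=111 popcount=3 -> skip
r=8=1000 popcount=1 -> skip
r=9=1001 popcount=2 -> skip
r=10=1010 popcount=2 -> skip
r=11=1011 popcount=3 -> skip
r=12=1100 popcount=2 -> skip
r=13=1101 popcount=3 -> skip
r=14=1110 popcount=3 -> skip
r=15=1111 popcount=4 -> KEEP
r=16=10000 popcount=1 -> skip
r=17=10001 popcount=2 -> skip
r=18=10010 popcount=2 -> skip
r=19=10011 popcount=3 -> skip
r=20=10100 popcount=2 -> skip
r=21=10101 popcount=3 -> skip
r=22=10110 popcount=3 -> skip
r=23=10111 popcount=4 -> KEEP
r=24=11000 popcount=2 -> skip
r=25=11001 popcount=3 -> skip
r=26=11010 popcount=3 -> skip
r=27=11011 popcount=4 -> KEEP
r=28=11100 popcount=3 -> skip
r=29=11101 popcount=4 -> KEEP
r=30=11110 popcount=4 -> KEEP
r=31=11111 popcount=5 -> skip
r=32=100000 popcount=1 -> skip
r=33=100001 popcount=2 -> skip
r=34=100010 popcount=2 -> skip
r=35=100011 popcount=3 -> skip
r=36=100100 popcount=2 -> skip
r=37=100101 popcount=3 -> skip
r=38=100110 popcount=3 -> skip
Kept rows: 15 23 27 29 30

Answer: 15 23 27 29 30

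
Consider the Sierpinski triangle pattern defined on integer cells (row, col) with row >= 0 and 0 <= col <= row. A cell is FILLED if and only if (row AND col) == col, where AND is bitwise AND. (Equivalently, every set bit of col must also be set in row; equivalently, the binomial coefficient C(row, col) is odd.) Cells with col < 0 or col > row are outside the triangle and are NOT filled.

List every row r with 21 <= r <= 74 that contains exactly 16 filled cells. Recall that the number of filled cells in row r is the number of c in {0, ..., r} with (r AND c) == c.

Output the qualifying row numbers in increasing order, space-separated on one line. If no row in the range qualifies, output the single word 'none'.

Row r has 2^popcount(r) filled cells, so we need popcount(r) = log2(16) = 4.
Scan r = 21..74 and keep those with exactly 4 one-bits:
r=21=10101 popcount=3 -> skip
r=22=10110 popcount=3 -> skip
r=23=10111 popcount=4 -> KEEP
r=24=11000 popcount=2 -> skip
r=25=11001 popcount=3 -> skip
r=26=11010 popcount=3 -> skip
r=27=11011 popcount=4 -> KEEP
r=28=11100 popcount=3 -> skip
r=29=11101 popcount=4 -> KEEP
r=30=11110 popcount=4 -> KEEP
r=31=11111 popcount=5 -> skip
r=32=100000 popcount=1 -> skip
r=33=100001 popcount=2 -> skip
r=34=100010 popcount=2 -> skip
r=35=100011 popcount=3 -> skip
r=36=100100 popcount=2 -> skip
r=37=100101 popcount=3 -> skip
r=38=100110 popcount=3 -> skip
r=39=100111 popcount=4 -> KEEP
r=40=101000 popcount=2 -> skip
r=41=101001 popcount=3 -> skip
r=42=101010 popcount=3 -> skip
r=43=101011 popcount=4 -> KEEP
r=44=101100 popcount=3 -> skip
r=45=101101 popcount=4 -> KEEP
r=46=101110 popcount=4 -> KEEP
r=47=101111 popcount=5 -> skip
r=48=110000 popcount=2 -> skip
r=49=110001 popcount=3 -> skip
r=50=110010 popcount=3 -> skip
r=51=110011 popcount=4 -> KEEP
r=52=110100 popcount=3 -> skip
r=53=110101 popcount=4 -> KEEP
r=54=110110 popcount=4 -> KEEP
r=55=110111 popcount=5 -> skip
r=56=111000 popcount=3 -> skip
r=57=111001 popcount=4 -> KEEP
r=58=111010 popcount=4 -> KEEP
r=59=111011 popcount=5 -> skip
r=60=111100 popcount=4 -> KEEP
r=61=111101 popcount=5 -> skip
r=62=111110 popcount=5 -> skip
r=63=111111 popcount=6 -> skip
r=64=1000000 popcount=1 -> skip
r=65=1000001 popcount=2 -> skip
r=66=1000010 popcount=2 -> skip
r=67=1000011 popcount=3 -> skip
r=68=1000100 popcount=2 -> skip
r=69=1000101 popcount=3 -> skip
r=70=1000110 popcount=3 -> skip
r=71=1000111 popcount=4 -> KEEP
r=72=1001000 popcount=2 -> skip
r=73=1001001 popcount=3 -> skip
r=74=1001010 popcount=3 -> skip
Kept rows: 23 27 29 30 39 43 45 46 51 53 54 57 58 60 71

Answer: 23 27 29 30 39 43 45 46 51 53 54 57 58 60 71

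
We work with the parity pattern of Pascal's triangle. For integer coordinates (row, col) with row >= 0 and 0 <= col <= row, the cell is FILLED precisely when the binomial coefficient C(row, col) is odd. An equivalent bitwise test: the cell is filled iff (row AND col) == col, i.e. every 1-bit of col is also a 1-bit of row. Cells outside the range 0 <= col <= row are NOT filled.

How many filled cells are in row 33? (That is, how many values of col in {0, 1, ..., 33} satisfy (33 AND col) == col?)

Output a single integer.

33 in binary = 100001
popcount(33) = number of 1-bits in 100001 = 2
A col c satisfies (33 AND c) == c iff every set bit of c is also set in 33; each of the 2 set bits of 33 can independently be on or off in c.
count = 2^2 = 4

Answer: 4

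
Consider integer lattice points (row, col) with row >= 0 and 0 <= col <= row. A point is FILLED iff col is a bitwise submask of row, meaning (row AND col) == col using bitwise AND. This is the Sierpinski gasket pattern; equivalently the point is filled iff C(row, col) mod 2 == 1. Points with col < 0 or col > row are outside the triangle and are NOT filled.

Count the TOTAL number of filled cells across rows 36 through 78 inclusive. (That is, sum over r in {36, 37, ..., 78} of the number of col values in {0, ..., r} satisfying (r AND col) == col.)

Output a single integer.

Answer: 598

Derivation:
r36=100100 pc2: +4 =4
r37=100101 pc3: +8 =12
r38=100110 pc3: +8 =20
r39=100111 pc4: +16 =36
r40=101000 pc2: +4 =40
r41=101001 pc3: +8 =48
r42=101010 pc3: +8 =56
r43=101011 pc4: +16 =72
r44=101100 pc3: +8 =80
r45=101101 pc4: +16 =96
r46=101110 pc4: +16 =112
r47=101111 pc5: +32 =144
r48=110000 pc2: +4 =148
r49=110001 pc3: +8 =156
r50=110010 pc3: +8 =164
r51=110011 pc4: +16 =180
r52=110100 pc3: +8 =188
r53=110101 pc4: +16 =204
r54=110110 pc4: +16 =220
r55=110111 pc5: +32 =252
r56=111000 pc3: +8 =260
r57=111001 pc4: +16 =276
r58=111010 pc4: +16 =292
r59=111011 pc5: +32 =324
r60=111100 pc4: +16 =340
r61=111101 pc5: +32 =372
r62=111110 pc5: +32 =404
r63=111111 pc6: +64 =468
r64=1000000 pc1: +2 =470
r65=1000001 pc2: +4 =474
r66=1000010 pc2: +4 =478
r67=1000011 pc3: +8 =486
r68=1000100 pc2: +4 =490
r69=1000101 pc3: +8 =498
r70=1000110 pc3: +8 =506
r71=1000111 pc4: +16 =522
r72=1001000 pc2: +4 =526
r73=1001001 pc3: +8 =534
r74=1001010 pc3: +8 =542
r75=1001011 pc4: +16 =558
r76=1001100 pc3: +8 =566
r77=1001101 pc4: +16 =582
r78=1001110 pc4: +16 =598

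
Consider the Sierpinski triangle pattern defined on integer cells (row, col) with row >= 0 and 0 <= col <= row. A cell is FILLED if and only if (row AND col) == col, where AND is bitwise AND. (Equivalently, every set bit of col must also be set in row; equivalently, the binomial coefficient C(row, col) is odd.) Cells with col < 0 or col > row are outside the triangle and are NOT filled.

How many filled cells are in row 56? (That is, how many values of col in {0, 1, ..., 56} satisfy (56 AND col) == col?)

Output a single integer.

56 in binary = 111000
popcount(56) = number of 1-bits in 111000 = 3
A col c satisfies (56 AND c) == c iff every set bit of c is also set in 56; each of the 3 set bits of 56 can independently be on or off in c.
count = 2^3 = 8

Answer: 8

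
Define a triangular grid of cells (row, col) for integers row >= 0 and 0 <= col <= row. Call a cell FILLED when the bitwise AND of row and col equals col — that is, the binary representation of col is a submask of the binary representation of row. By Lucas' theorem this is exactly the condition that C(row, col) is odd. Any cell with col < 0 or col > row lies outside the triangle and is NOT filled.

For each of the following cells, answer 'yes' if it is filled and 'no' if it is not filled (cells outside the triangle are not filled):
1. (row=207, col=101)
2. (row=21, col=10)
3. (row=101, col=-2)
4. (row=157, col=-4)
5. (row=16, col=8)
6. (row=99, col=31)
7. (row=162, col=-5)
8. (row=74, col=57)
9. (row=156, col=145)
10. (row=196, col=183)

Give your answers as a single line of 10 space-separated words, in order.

Answer: no no no no no no no no no no

Derivation:
(207,101): row=0b11001111, col=0b1100101, row AND col = 0b1000101 = 69; 69 != 101 -> empty
(21,10): row=0b10101, col=0b1010, row AND col = 0b0 = 0; 0 != 10 -> empty
(101,-2): col outside [0, 101] -> not filled
(157,-4): col outside [0, 157] -> not filled
(16,8): row=0b10000, col=0b1000, row AND col = 0b0 = 0; 0 != 8 -> empty
(99,31): row=0b1100011, col=0b11111, row AND col = 0b11 = 3; 3 != 31 -> empty
(162,-5): col outside [0, 162] -> not filled
(74,57): row=0b1001010, col=0b111001, row AND col = 0b1000 = 8; 8 != 57 -> empty
(156,145): row=0b10011100, col=0b10010001, row AND col = 0b10010000 = 144; 144 != 145 -> empty
(196,183): row=0b11000100, col=0b10110111, row AND col = 0b10000100 = 132; 132 != 183 -> empty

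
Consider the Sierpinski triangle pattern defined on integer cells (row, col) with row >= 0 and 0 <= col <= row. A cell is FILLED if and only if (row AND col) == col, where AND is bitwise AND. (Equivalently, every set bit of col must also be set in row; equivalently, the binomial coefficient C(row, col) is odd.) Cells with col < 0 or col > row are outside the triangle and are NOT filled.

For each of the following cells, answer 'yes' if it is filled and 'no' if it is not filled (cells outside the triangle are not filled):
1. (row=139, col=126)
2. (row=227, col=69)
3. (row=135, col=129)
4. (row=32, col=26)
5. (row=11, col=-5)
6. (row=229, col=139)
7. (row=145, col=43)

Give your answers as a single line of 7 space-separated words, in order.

(139,126): row=0b10001011, col=0b1111110, row AND col = 0b1010 = 10; 10 != 126 -> empty
(227,69): row=0b11100011, col=0b1000101, row AND col = 0b1000001 = 65; 65 != 69 -> empty
(135,129): row=0b10000111, col=0b10000001, row AND col = 0b10000001 = 129; 129 == 129 -> filled
(32,26): row=0b100000, col=0b11010, row AND col = 0b0 = 0; 0 != 26 -> empty
(11,-5): col outside [0, 11] -> not filled
(229,139): row=0b11100101, col=0b10001011, row AND col = 0b10000001 = 129; 129 != 139 -> empty
(145,43): row=0b10010001, col=0b101011, row AND col = 0b1 = 1; 1 != 43 -> empty

Answer: no no yes no no no no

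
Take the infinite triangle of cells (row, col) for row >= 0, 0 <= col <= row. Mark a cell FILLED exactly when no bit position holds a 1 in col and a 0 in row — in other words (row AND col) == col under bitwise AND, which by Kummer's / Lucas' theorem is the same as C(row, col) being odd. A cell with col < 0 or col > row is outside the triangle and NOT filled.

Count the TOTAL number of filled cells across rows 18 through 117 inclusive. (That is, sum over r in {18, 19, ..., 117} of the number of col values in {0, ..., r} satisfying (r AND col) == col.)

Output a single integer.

Answer: 1572

Derivation:
r18=10010 pc2: +4 =4
r19=10011 pc3: +8 =12
r20=10100 pc2: +4 =16
r21=10101 pc3: +8 =24
r22=10110 pc3: +8 =32
r23=10111 pc4: +16 =48
r24=11000 pc2: +4 =52
r25=11001 pc3: +8 =60
r26=11010 pc3: +8 =68
r27=11011 pc4: +16 =84
r28=11100 pc3: +8 =92
r29=11101 pc4: +16 =108
r30=11110 pc4: +16 =124
r31=11111 pc5: +32 =156
r32=100000 pc1: +2 =158
r33=100001 pc2: +4 =162
r34=100010 pc2: +4 =166
r35=100011 pc3: +8 =174
r36=100100 pc2: +4 =178
r37=100101 pc3: +8 =186
r38=100110 pc3: +8 =194
r39=100111 pc4: +16 =210
r40=101000 pc2: +4 =214
r41=101001 pc3: +8 =222
r42=101010 pc3: +8 =230
r43=101011 pc4: +16 =246
r44=101100 pc3: +8 =254
r45=101101 pc4: +16 =270
r46=101110 pc4: +16 =286
r47=101111 pc5: +32 =318
r48=110000 pc2: +4 =322
r49=110001 pc3: +8 =330
r50=110010 pc3: +8 =338
r51=110011 pc4: +16 =354
r52=110100 pc3: +8 =362
r53=110101 pc4: +16 =378
r54=110110 pc4: +16 =394
r55=110111 pc5: +32 =426
r56=111000 pc3: +8 =434
r57=111001 pc4: +16 =450
r58=111010 pc4: +16 =466
r59=111011 pc5: +32 =498
r60=111100 pc4: +16 =514
r61=111101 pc5: +32 =546
r62=111110 pc5: +32 =578
r63=111111 pc6: +64 =642
r64=1000000 pc1: +2 =644
r65=1000001 pc2: +4 =648
r66=1000010 pc2: +4 =652
r67=1000011 pc3: +8 =660
r68=1000100 pc2: +4 =664
r69=1000101 pc3: +8 =672
r70=1000110 pc3: +8 =680
r71=1000111 pc4: +16 =696
r72=1001000 pc2: +4 =700
r73=1001001 pc3: +8 =708
r74=1001010 pc3: +8 =716
r75=1001011 pc4: +16 =732
r76=1001100 pc3: +8 =740
r77=1001101 pc4: +16 =756
r78=1001110 pc4: +16 =772
r79=1001111 pc5: +32 =804
r80=1010000 pc2: +4 =808
r81=1010001 pc3: +8 =816
r82=1010010 pc3: +8 =824
r83=1010011 pc4: +16 =840
r84=1010100 pc3: +8 =848
r85=1010101 pc4: +16 =864
r86=1010110 pc4: +16 =880
r87=1010111 pc5: +32 =912
r88=1011000 pc3: +8 =920
r89=1011001 pc4: +16 =936
r90=1011010 pc4: +16 =952
r91=1011011 pc5: +32 =984
r92=1011100 pc4: +16 =1000
r93=1011101 pc5: +32 =1032
r94=1011110 pc5: +32 =1064
r95=1011111 pc6: +64 =1128
r96=1100000 pc2: +4 =1132
r97=1100001 pc3: +8 =1140
r98=1100010 pc3: +8 =1148
r99=1100011 pc4: +16 =1164
r100=1100100 pc3: +8 =1172
r101=1100101 pc4: +16 =1188
r102=1100110 pc4: +16 =1204
r103=1100111 pc5: +32 =1236
r104=1101000 pc3: +8 =1244
r105=1101001 pc4: +16 =1260
r106=1101010 pc4: +16 =1276
r107=1101011 pc5: +32 =1308
r108=1101100 pc4: +16 =1324
r109=1101101 pc5: +32 =1356
r110=1101110 pc5: +32 =1388
r111=1101111 pc6: +64 =1452
r112=1110000 pc3: +8 =1460
r113=1110001 pc4: +16 =1476
r114=1110010 pc4: +16 =1492
r115=1110011 pc5: +32 =1524
r116=1110100 pc4: +16 =1540
r117=1110101 pc5: +32 =1572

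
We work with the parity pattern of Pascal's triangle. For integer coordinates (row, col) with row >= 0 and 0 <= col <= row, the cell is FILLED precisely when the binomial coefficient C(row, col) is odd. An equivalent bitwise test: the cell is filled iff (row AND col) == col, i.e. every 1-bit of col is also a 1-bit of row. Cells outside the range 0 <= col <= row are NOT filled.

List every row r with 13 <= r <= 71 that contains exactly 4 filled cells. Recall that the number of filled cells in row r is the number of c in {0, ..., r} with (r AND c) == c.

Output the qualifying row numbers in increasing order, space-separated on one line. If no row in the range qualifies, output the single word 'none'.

Answer: 17 18 20 24 33 34 36 40 48 65 66 68

Derivation:
Row r has 2^popcount(r) filled cells, so we need popcount(r) = log2(4) = 2.
Scan r = 13..71 and keep those with exactly 2 one-bits:
r=13=1101 popcount=3 -> skip
r=14=1110 popcount=3 -> skip
r=15=1111 popcount=4 -> skip
r=16=10000 popcount=1 -> skip
r=17=10001 popcount=2 -> KEEP
r=18=10010 popcount=2 -> KEEP
r=19=10011 popcount=3 -> skip
r=20=10100 popcount=2 -> KEEP
r=21=10101 popcount=3 -> skip
r=22=10110 popcount=3 -> skip
r=23=10111 popcount=4 -> skip
r=24=11000 popcount=2 -> KEEP
r=25=11001 popcount=3 -> skip
r=26=11010 popcount=3 -> skip
r=27=11011 popcount=4 -> skip
r=28=11100 popcount=3 -> skip
r=29=11101 popcount=4 -> skip
r=30=11110 popcount=4 -> skip
r=31=11111 popcount=5 -> skip
r=32=100000 popcount=1 -> skip
r=33=100001 popcount=2 -> KEEP
r=34=100010 popcount=2 -> KEEP
r=35=100011 popcount=3 -> skip
r=36=100100 popcount=2 -> KEEP
r=37=100101 popcount=3 -> skip
r=38=100110 popcount=3 -> skip
r=39=100111 popcount=4 -> skip
r=40=101000 popcount=2 -> KEEP
r=41=101001 popcount=3 -> skip
r=42=101010 popcount=3 -> skip
r=43=101011 popcount=4 -> skip
r=44=101100 popcount=3 -> skip
r=45=101101 popcount=4 -> skip
r=46=101110 popcount=4 -> skip
r=47=101111 popcount=5 -> skip
r=48=110000 popcount=2 -> KEEP
r=49=110001 popcount=3 -> skip
r=50=110010 popcount=3 -> skip
r=51=110011 popcount=4 -> skip
r=52=110100 popcount=3 -> skip
r=53=110101 popcount=4 -> skip
r=54=110110 popcount=4 -> skip
r=55=110111 popcount=5 -> skip
r=56=111000 popcount=3 -> skip
r=57=111001 popcount=4 -> skip
r=58=111010 popcount=4 -> skip
r=59=111011 popcount=5 -> skip
r=60=111100 popcount=4 -> skip
r=61=111101 popcount=5 -> skip
r=62=111110 popcount=5 -> skip
r=63=111111 popcount=6 -> skip
r=64=1000000 popcount=1 -> skip
r=65=1000001 popcount=2 -> KEEP
r=66=1000010 popcount=2 -> KEEP
r=67=1000011 popcount=3 -> skip
r=68=1000100 popcount=2 -> KEEP
r=69=1000101 popcount=3 -> skip
r=70=1000110 popcount=3 -> skip
r=71=1000111 popcount=4 -> skip
Kept rows: 17 18 20 24 33 34 36 40 48 65 66 68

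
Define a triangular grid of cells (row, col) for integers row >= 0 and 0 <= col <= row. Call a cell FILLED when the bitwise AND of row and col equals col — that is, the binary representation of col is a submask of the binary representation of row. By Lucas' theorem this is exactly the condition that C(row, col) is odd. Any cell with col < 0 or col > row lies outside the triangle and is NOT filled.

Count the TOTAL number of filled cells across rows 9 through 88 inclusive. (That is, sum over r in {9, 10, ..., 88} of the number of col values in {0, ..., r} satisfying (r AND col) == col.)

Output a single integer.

Answer: 978

Derivation:
r9=1001 pc2: +4 =4
r10=1010 pc2: +4 =8
r11=1011 pc3: +8 =16
r12=1100 pc2: +4 =20
r13=1101 pc3: +8 =28
r14=1110 pc3: +8 =36
r15=1111 pc4: +16 =52
r16=10000 pc1: +2 =54
r17=10001 pc2: +4 =58
r18=10010 pc2: +4 =62
r19=10011 pc3: +8 =70
r20=10100 pc2: +4 =74
r21=10101 pc3: +8 =82
r22=10110 pc3: +8 =90
r23=10111 pc4: +16 =106
r24=11000 pc2: +4 =110
r25=11001 pc3: +8 =118
r26=11010 pc3: +8 =126
r27=11011 pc4: +16 =142
r28=11100 pc3: +8 =150
r29=11101 pc4: +16 =166
r30=11110 pc4: +16 =182
r31=11111 pc5: +32 =214
r32=100000 pc1: +2 =216
r33=100001 pc2: +4 =220
r34=100010 pc2: +4 =224
r35=100011 pc3: +8 =232
r36=100100 pc2: +4 =236
r37=100101 pc3: +8 =244
r38=100110 pc3: +8 =252
r39=100111 pc4: +16 =268
r40=101000 pc2: +4 =272
r41=101001 pc3: +8 =280
r42=101010 pc3: +8 =288
r43=101011 pc4: +16 =304
r44=101100 pc3: +8 =312
r45=101101 pc4: +16 =328
r46=101110 pc4: +16 =344
r47=101111 pc5: +32 =376
r48=110000 pc2: +4 =380
r49=110001 pc3: +8 =388
r50=110010 pc3: +8 =396
r51=110011 pc4: +16 =412
r52=110100 pc3: +8 =420
r53=110101 pc4: +16 =436
r54=110110 pc4: +16 =452
r55=110111 pc5: +32 =484
r56=111000 pc3: +8 =492
r57=111001 pc4: +16 =508
r58=111010 pc4: +16 =524
r59=111011 pc5: +32 =556
r60=111100 pc4: +16 =572
r61=111101 pc5: +32 =604
r62=111110 pc5: +32 =636
r63=111111 pc6: +64 =700
r64=1000000 pc1: +2 =702
r65=1000001 pc2: +4 =706
r66=1000010 pc2: +4 =710
r67=1000011 pc3: +8 =718
r68=1000100 pc2: +4 =722
r69=1000101 pc3: +8 =730
r70=1000110 pc3: +8 =738
r71=1000111 pc4: +16 =754
r72=1001000 pc2: +4 =758
r73=1001001 pc3: +8 =766
r74=1001010 pc3: +8 =774
r75=1001011 pc4: +16 =790
r76=1001100 pc3: +8 =798
r77=1001101 pc4: +16 =814
r78=1001110 pc4: +16 =830
r79=1001111 pc5: +32 =862
r80=1010000 pc2: +4 =866
r81=1010001 pc3: +8 =874
r82=1010010 pc3: +8 =882
r83=1010011 pc4: +16 =898
r84=1010100 pc3: +8 =906
r85=1010101 pc4: +16 =922
r86=1010110 pc4: +16 =938
r87=1010111 pc5: +32 =970
r88=1011000 pc3: +8 =978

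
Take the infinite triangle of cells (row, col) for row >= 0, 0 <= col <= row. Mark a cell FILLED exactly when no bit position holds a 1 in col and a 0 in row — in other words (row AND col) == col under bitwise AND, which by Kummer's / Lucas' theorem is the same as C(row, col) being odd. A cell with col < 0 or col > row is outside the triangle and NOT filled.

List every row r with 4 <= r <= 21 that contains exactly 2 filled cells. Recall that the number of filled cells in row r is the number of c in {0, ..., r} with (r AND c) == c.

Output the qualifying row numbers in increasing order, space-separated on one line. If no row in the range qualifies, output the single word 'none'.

Answer: 4 8 16

Derivation:
Row r has 2^popcount(r) filled cells, so we need popcount(r) = log2(2) = 1.
Scan r = 4..21 and keep those with exactly 1 one-bits:
r=4=100 popcount=1 -> KEEP
r=5=101 popcount=2 -> skip
r=6=110 popcount=2 -> skip
r=7=111 popcount=3 -> skip
r=8=1000 popcount=1 -> KEEP
r=9=1001 popcount=2 -> skip
r=10=1010 popcount=2 -> skip
r=11=1011 popcount=3 -> skip
r=12=1100 popcount=2 -> skip
r=13=1101 popcount=3 -> skip
r=14=1110 popcount=3 -> skip
r=15=1111 popcount=4 -> skip
r=16=10000 popcount=1 -> KEEP
r=17=10001 popcount=2 -> skip
r=18=10010 popcount=2 -> skip
r=19=10011 popcount=3 -> skip
r=20=10100 popcount=2 -> skip
r=21=10101 popcount=3 -> skip
Kept rows: 4 8 16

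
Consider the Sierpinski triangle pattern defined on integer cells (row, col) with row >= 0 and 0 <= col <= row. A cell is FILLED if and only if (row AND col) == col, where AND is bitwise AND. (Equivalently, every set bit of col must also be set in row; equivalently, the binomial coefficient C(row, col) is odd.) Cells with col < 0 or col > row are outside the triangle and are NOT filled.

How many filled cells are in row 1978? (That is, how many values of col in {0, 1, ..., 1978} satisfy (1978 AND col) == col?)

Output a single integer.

Answer: 256

Derivation:
1978 in binary = 11110111010
popcount(1978) = number of 1-bits in 11110111010 = 8
A col c satisfies (1978 AND c) == c iff every set bit of c is also set in 1978; each of the 8 set bits of 1978 can independently be on or off in c.
count = 2^8 = 256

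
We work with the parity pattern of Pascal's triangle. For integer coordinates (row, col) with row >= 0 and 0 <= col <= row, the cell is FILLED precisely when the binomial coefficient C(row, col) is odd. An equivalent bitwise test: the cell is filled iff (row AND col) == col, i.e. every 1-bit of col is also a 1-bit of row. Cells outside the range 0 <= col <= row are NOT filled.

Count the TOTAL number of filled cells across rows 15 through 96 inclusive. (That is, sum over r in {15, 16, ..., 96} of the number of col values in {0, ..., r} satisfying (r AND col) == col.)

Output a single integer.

Answer: 1154

Derivation:
r15=1111 pc4: +16 =16
r16=10000 pc1: +2 =18
r17=10001 pc2: +4 =22
r18=10010 pc2: +4 =26
r19=10011 pc3: +8 =34
r20=10100 pc2: +4 =38
r21=10101 pc3: +8 =46
r22=10110 pc3: +8 =54
r23=10111 pc4: +16 =70
r24=11000 pc2: +4 =74
r25=11001 pc3: +8 =82
r26=11010 pc3: +8 =90
r27=11011 pc4: +16 =106
r28=11100 pc3: +8 =114
r29=11101 pc4: +16 =130
r30=11110 pc4: +16 =146
r31=11111 pc5: +32 =178
r32=100000 pc1: +2 =180
r33=100001 pc2: +4 =184
r34=100010 pc2: +4 =188
r35=100011 pc3: +8 =196
r36=100100 pc2: +4 =200
r37=100101 pc3: +8 =208
r38=100110 pc3: +8 =216
r39=100111 pc4: +16 =232
r40=101000 pc2: +4 =236
r41=101001 pc3: +8 =244
r42=101010 pc3: +8 =252
r43=101011 pc4: +16 =268
r44=101100 pc3: +8 =276
r45=101101 pc4: +16 =292
r46=101110 pc4: +16 =308
r47=101111 pc5: +32 =340
r48=110000 pc2: +4 =344
r49=110001 pc3: +8 =352
r50=110010 pc3: +8 =360
r51=110011 pc4: +16 =376
r52=110100 pc3: +8 =384
r53=110101 pc4: +16 =400
r54=110110 pc4: +16 =416
r55=110111 pc5: +32 =448
r56=111000 pc3: +8 =456
r57=111001 pc4: +16 =472
r58=111010 pc4: +16 =488
r59=111011 pc5: +32 =520
r60=111100 pc4: +16 =536
r61=111101 pc5: +32 =568
r62=111110 pc5: +32 =600
r63=111111 pc6: +64 =664
r64=1000000 pc1: +2 =666
r65=1000001 pc2: +4 =670
r66=1000010 pc2: +4 =674
r67=1000011 pc3: +8 =682
r68=1000100 pc2: +4 =686
r69=1000101 pc3: +8 =694
r70=1000110 pc3: +8 =702
r71=1000111 pc4: +16 =718
r72=1001000 pc2: +4 =722
r73=1001001 pc3: +8 =730
r74=1001010 pc3: +8 =738
r75=1001011 pc4: +16 =754
r76=1001100 pc3: +8 =762
r77=1001101 pc4: +16 =778
r78=1001110 pc4: +16 =794
r79=1001111 pc5: +32 =826
r80=1010000 pc2: +4 =830
r81=1010001 pc3: +8 =838
r82=1010010 pc3: +8 =846
r83=1010011 pc4: +16 =862
r84=1010100 pc3: +8 =870
r85=1010101 pc4: +16 =886
r86=1010110 pc4: +16 =902
r87=1010111 pc5: +32 =934
r88=1011000 pc3: +8 =942
r89=1011001 pc4: +16 =958
r90=1011010 pc4: +16 =974
r91=1011011 pc5: +32 =1006
r92=1011100 pc4: +16 =1022
r93=1011101 pc5: +32 =1054
r94=1011110 pc5: +32 =1086
r95=1011111 pc6: +64 =1150
r96=1100000 pc2: +4 =1154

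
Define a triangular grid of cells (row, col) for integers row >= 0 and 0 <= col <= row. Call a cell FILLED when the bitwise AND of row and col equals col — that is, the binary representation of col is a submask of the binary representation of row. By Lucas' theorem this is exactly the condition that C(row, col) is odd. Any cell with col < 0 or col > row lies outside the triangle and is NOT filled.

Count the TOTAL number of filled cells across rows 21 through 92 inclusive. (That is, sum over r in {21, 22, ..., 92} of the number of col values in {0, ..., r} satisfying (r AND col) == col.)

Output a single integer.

r21=10101 pc3: +8 =8
r22=10110 pc3: +8 =16
r23=10111 pc4: +16 =32
r24=11000 pc2: +4 =36
r25=11001 pc3: +8 =44
r26=11010 pc3: +8 =52
r27=11011 pc4: +16 =68
r28=11100 pc3: +8 =76
r29=11101 pc4: +16 =92
r30=11110 pc4: +16 =108
r31=11111 pc5: +32 =140
r32=100000 pc1: +2 =142
r33=100001 pc2: +4 =146
r34=100010 pc2: +4 =150
r35=100011 pc3: +8 =158
r36=100100 pc2: +4 =162
r37=100101 pc3: +8 =170
r38=100110 pc3: +8 =178
r39=100111 pc4: +16 =194
r40=101000 pc2: +4 =198
r41=101001 pc3: +8 =206
r42=101010 pc3: +8 =214
r43=101011 pc4: +16 =230
r44=101100 pc3: +8 =238
r45=101101 pc4: +16 =254
r46=101110 pc4: +16 =270
r47=101111 pc5: +32 =302
r48=110000 pc2: +4 =306
r49=110001 pc3: +8 =314
r50=110010 pc3: +8 =322
r51=110011 pc4: +16 =338
r52=110100 pc3: +8 =346
r53=110101 pc4: +16 =362
r54=110110 pc4: +16 =378
r55=110111 pc5: +32 =410
r56=111000 pc3: +8 =418
r57=111001 pc4: +16 =434
r58=111010 pc4: +16 =450
r59=111011 pc5: +32 =482
r60=111100 pc4: +16 =498
r61=111101 pc5: +32 =530
r62=111110 pc5: +32 =562
r63=111111 pc6: +64 =626
r64=1000000 pc1: +2 =628
r65=1000001 pc2: +4 =632
r66=1000010 pc2: +4 =636
r67=1000011 pc3: +8 =644
r68=1000100 pc2: +4 =648
r69=1000101 pc3: +8 =656
r70=1000110 pc3: +8 =664
r71=1000111 pc4: +16 =680
r72=1001000 pc2: +4 =684
r73=1001001 pc3: +8 =692
r74=1001010 pc3: +8 =700
r75=1001011 pc4: +16 =716
r76=1001100 pc3: +8 =724
r77=1001101 pc4: +16 =740
r78=1001110 pc4: +16 =756
r79=1001111 pc5: +32 =788
r80=1010000 pc2: +4 =792
r81=1010001 pc3: +8 =800
r82=1010010 pc3: +8 =808
r83=1010011 pc4: +16 =824
r84=1010100 pc3: +8 =832
r85=1010101 pc4: +16 =848
r86=1010110 pc4: +16 =864
r87=1010111 pc5: +32 =896
r88=1011000 pc3: +8 =904
r89=1011001 pc4: +16 =920
r90=1011010 pc4: +16 =936
r91=1011011 pc5: +32 =968
r92=1011100 pc4: +16 =984

Answer: 984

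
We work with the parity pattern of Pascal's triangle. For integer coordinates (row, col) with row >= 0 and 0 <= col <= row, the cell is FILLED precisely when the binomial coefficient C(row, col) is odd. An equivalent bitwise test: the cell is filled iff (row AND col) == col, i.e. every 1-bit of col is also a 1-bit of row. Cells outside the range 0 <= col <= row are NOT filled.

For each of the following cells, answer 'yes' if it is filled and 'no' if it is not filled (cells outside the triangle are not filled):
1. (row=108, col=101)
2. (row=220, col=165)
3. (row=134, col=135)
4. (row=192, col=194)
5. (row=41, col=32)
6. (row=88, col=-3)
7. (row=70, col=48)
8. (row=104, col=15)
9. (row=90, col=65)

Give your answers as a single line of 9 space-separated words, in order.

(108,101): row=0b1101100, col=0b1100101, row AND col = 0b1100100 = 100; 100 != 101 -> empty
(220,165): row=0b11011100, col=0b10100101, row AND col = 0b10000100 = 132; 132 != 165 -> empty
(134,135): col outside [0, 134] -> not filled
(192,194): col outside [0, 192] -> not filled
(41,32): row=0b101001, col=0b100000, row AND col = 0b100000 = 32; 32 == 32 -> filled
(88,-3): col outside [0, 88] -> not filled
(70,48): row=0b1000110, col=0b110000, row AND col = 0b0 = 0; 0 != 48 -> empty
(104,15): row=0b1101000, col=0b1111, row AND col = 0b1000 = 8; 8 != 15 -> empty
(90,65): row=0b1011010, col=0b1000001, row AND col = 0b1000000 = 64; 64 != 65 -> empty

Answer: no no no no yes no no no no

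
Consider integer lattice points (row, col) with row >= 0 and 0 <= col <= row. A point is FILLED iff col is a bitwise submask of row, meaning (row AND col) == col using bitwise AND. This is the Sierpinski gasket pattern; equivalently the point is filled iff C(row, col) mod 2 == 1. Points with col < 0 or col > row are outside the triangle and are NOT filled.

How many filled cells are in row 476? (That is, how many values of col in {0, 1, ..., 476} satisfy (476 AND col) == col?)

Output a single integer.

Answer: 64

Derivation:
476 in binary = 111011100
popcount(476) = number of 1-bits in 111011100 = 6
A col c satisfies (476 AND c) == c iff every set bit of c is also set in 476; each of the 6 set bits of 476 can independently be on or off in c.
count = 2^6 = 64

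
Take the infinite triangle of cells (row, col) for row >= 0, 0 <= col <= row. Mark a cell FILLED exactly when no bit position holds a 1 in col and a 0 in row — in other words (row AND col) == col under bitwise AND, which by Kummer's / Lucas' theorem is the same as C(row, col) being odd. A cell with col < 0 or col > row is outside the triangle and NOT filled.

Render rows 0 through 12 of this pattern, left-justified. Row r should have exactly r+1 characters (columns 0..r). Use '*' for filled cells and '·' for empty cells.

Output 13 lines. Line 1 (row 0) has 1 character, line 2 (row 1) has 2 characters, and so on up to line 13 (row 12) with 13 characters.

r0=0: *
r1=1: **
r2=10: *·*
r3=11: ****
r4=100: *···*
r5=101: **··**
r6=110: *·*·*·*
r7=111: ********
r8=1000: *·······*
r9=1001: **······**
r10=1010: *·*·····*·*
r11=1011: ****····****
r12=1100: *···*···*···*

Answer: *
**
*·*
****
*···*
**··**
*·*·*·*
********
*·······*
**······**
*·*·····*·*
****····****
*···*···*···*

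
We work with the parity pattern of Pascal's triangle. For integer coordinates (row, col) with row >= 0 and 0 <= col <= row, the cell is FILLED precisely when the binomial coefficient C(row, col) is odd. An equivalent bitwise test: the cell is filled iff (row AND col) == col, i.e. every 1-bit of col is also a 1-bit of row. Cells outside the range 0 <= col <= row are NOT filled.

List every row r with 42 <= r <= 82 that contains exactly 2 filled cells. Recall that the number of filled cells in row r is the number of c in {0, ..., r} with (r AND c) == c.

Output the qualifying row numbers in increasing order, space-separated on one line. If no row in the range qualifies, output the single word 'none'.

Answer: 64

Derivation:
Row r has 2^popcount(r) filled cells, so we need popcount(r) = log2(2) = 1.
Scan r = 42..82 and keep those with exactly 1 one-bits:
r=42=101010 popcount=3 -> skip
r=43=101011 popcount=4 -> skip
r=44=101100 popcount=3 -> skip
r=45=101101 popcount=4 -> skip
r=46=101110 popcount=4 -> skip
r=47=101111 popcount=5 -> skip
r=48=110000 popcount=2 -> skip
r=49=110001 popcount=3 -> skip
r=50=110010 popcount=3 -> skip
r=51=110011 popcount=4 -> skip
r=52=110100 popcount=3 -> skip
r=53=110101 popcount=4 -> skip
r=54=110110 popcount=4 -> skip
r=55=110111 popcount=5 -> skip
r=56=111000 popcount=3 -> skip
r=57=111001 popcount=4 -> skip
r=58=111010 popcount=4 -> skip
r=59=111011 popcount=5 -> skip
r=60=111100 popcount=4 -> skip
r=61=111101 popcount=5 -> skip
r=62=111110 popcount=5 -> skip
r=63=111111 popcount=6 -> skip
r=64=1000000 popcount=1 -> KEEP
r=65=1000001 popcount=2 -> skip
r=66=1000010 popcount=2 -> skip
r=67=1000011 popcount=3 -> skip
r=68=1000100 popcount=2 -> skip
r=69=1000101 popcount=3 -> skip
r=70=1000110 popcount=3 -> skip
r=71=1000111 popcount=4 -> skip
r=72=1001000 popcount=2 -> skip
r=73=1001001 popcount=3 -> skip
r=74=1001010 popcount=3 -> skip
r=75=1001011 popcount=4 -> skip
r=76=1001100 popcount=3 -> skip
r=77=1001101 popcount=4 -> skip
r=78=1001110 popcount=4 -> skip
r=79=1001111 popcount=5 -> skip
r=80=1010000 popcount=2 -> skip
r=81=1010001 popcount=3 -> skip
r=82=1010010 popcount=3 -> skip
Kept rows: 64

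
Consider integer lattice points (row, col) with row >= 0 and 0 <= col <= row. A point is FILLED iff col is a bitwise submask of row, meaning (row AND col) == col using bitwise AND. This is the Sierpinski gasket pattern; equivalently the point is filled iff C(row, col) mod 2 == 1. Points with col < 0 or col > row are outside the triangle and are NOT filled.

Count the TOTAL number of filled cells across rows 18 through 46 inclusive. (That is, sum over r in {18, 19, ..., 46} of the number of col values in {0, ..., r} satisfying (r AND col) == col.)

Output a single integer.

Answer: 286

Derivation:
r18=10010 pc2: +4 =4
r19=10011 pc3: +8 =12
r20=10100 pc2: +4 =16
r21=10101 pc3: +8 =24
r22=10110 pc3: +8 =32
r23=10111 pc4: +16 =48
r24=11000 pc2: +4 =52
r25=11001 pc3: +8 =60
r26=11010 pc3: +8 =68
r27=11011 pc4: +16 =84
r28=11100 pc3: +8 =92
r29=11101 pc4: +16 =108
r30=11110 pc4: +16 =124
r31=11111 pc5: +32 =156
r32=100000 pc1: +2 =158
r33=100001 pc2: +4 =162
r34=100010 pc2: +4 =166
r35=100011 pc3: +8 =174
r36=100100 pc2: +4 =178
r37=100101 pc3: +8 =186
r38=100110 pc3: +8 =194
r39=100111 pc4: +16 =210
r40=101000 pc2: +4 =214
r41=101001 pc3: +8 =222
r42=101010 pc3: +8 =230
r43=101011 pc4: +16 =246
r44=101100 pc3: +8 =254
r45=101101 pc4: +16 =270
r46=101110 pc4: +16 =286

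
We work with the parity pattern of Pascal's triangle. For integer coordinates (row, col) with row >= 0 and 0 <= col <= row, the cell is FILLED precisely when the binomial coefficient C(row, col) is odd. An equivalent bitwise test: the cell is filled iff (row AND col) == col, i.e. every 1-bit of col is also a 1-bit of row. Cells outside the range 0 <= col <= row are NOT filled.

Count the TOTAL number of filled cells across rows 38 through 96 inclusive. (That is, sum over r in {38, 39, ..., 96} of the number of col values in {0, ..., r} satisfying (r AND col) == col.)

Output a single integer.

Answer: 946

Derivation:
r38=100110 pc3: +8 =8
r39=100111 pc4: +16 =24
r40=101000 pc2: +4 =28
r41=101001 pc3: +8 =36
r42=101010 pc3: +8 =44
r43=101011 pc4: +16 =60
r44=101100 pc3: +8 =68
r45=101101 pc4: +16 =84
r46=101110 pc4: +16 =100
r47=101111 pc5: +32 =132
r48=110000 pc2: +4 =136
r49=110001 pc3: +8 =144
r50=110010 pc3: +8 =152
r51=110011 pc4: +16 =168
r52=110100 pc3: +8 =176
r53=110101 pc4: +16 =192
r54=110110 pc4: +16 =208
r55=110111 pc5: +32 =240
r56=111000 pc3: +8 =248
r57=111001 pc4: +16 =264
r58=111010 pc4: +16 =280
r59=111011 pc5: +32 =312
r60=111100 pc4: +16 =328
r61=111101 pc5: +32 =360
r62=111110 pc5: +32 =392
r63=111111 pc6: +64 =456
r64=1000000 pc1: +2 =458
r65=1000001 pc2: +4 =462
r66=1000010 pc2: +4 =466
r67=1000011 pc3: +8 =474
r68=1000100 pc2: +4 =478
r69=1000101 pc3: +8 =486
r70=1000110 pc3: +8 =494
r71=1000111 pc4: +16 =510
r72=1001000 pc2: +4 =514
r73=1001001 pc3: +8 =522
r74=1001010 pc3: +8 =530
r75=1001011 pc4: +16 =546
r76=1001100 pc3: +8 =554
r77=1001101 pc4: +16 =570
r78=1001110 pc4: +16 =586
r79=1001111 pc5: +32 =618
r80=1010000 pc2: +4 =622
r81=1010001 pc3: +8 =630
r82=1010010 pc3: +8 =638
r83=1010011 pc4: +16 =654
r84=1010100 pc3: +8 =662
r85=1010101 pc4: +16 =678
r86=1010110 pc4: +16 =694
r87=1010111 pc5: +32 =726
r88=1011000 pc3: +8 =734
r89=1011001 pc4: +16 =750
r90=1011010 pc4: +16 =766
r91=1011011 pc5: +32 =798
r92=1011100 pc4: +16 =814
r93=1011101 pc5: +32 =846
r94=1011110 pc5: +32 =878
r95=1011111 pc6: +64 =942
r96=1100000 pc2: +4 =946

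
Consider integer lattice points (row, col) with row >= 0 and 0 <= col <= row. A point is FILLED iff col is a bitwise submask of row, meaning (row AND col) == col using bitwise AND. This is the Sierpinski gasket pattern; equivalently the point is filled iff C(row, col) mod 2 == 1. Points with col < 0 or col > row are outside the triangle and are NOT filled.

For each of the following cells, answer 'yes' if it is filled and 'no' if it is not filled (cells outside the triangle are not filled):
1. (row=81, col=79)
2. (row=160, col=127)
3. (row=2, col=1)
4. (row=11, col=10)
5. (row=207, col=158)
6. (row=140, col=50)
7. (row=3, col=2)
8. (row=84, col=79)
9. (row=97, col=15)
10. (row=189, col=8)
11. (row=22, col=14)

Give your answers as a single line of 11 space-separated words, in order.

Answer: no no no yes no no yes no no yes no

Derivation:
(81,79): row=0b1010001, col=0b1001111, row AND col = 0b1000001 = 65; 65 != 79 -> empty
(160,127): row=0b10100000, col=0b1111111, row AND col = 0b100000 = 32; 32 != 127 -> empty
(2,1): row=0b10, col=0b1, row AND col = 0b0 = 0; 0 != 1 -> empty
(11,10): row=0b1011, col=0b1010, row AND col = 0b1010 = 10; 10 == 10 -> filled
(207,158): row=0b11001111, col=0b10011110, row AND col = 0b10001110 = 142; 142 != 158 -> empty
(140,50): row=0b10001100, col=0b110010, row AND col = 0b0 = 0; 0 != 50 -> empty
(3,2): row=0b11, col=0b10, row AND col = 0b10 = 2; 2 == 2 -> filled
(84,79): row=0b1010100, col=0b1001111, row AND col = 0b1000100 = 68; 68 != 79 -> empty
(97,15): row=0b1100001, col=0b1111, row AND col = 0b1 = 1; 1 != 15 -> empty
(189,8): row=0b10111101, col=0b1000, row AND col = 0b1000 = 8; 8 == 8 -> filled
(22,14): row=0b10110, col=0b1110, row AND col = 0b110 = 6; 6 != 14 -> empty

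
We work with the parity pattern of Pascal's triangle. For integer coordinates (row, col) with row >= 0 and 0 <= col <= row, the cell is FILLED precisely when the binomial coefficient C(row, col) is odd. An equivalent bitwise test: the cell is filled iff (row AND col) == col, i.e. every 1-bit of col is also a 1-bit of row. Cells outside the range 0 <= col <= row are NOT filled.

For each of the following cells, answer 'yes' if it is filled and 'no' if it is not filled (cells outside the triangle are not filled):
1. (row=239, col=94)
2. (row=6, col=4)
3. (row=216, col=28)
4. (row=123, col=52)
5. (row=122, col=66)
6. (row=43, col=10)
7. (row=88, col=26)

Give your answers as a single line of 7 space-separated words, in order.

Answer: no yes no no yes yes no

Derivation:
(239,94): row=0b11101111, col=0b1011110, row AND col = 0b1001110 = 78; 78 != 94 -> empty
(6,4): row=0b110, col=0b100, row AND col = 0b100 = 4; 4 == 4 -> filled
(216,28): row=0b11011000, col=0b11100, row AND col = 0b11000 = 24; 24 != 28 -> empty
(123,52): row=0b1111011, col=0b110100, row AND col = 0b110000 = 48; 48 != 52 -> empty
(122,66): row=0b1111010, col=0b1000010, row AND col = 0b1000010 = 66; 66 == 66 -> filled
(43,10): row=0b101011, col=0b1010, row AND col = 0b1010 = 10; 10 == 10 -> filled
(88,26): row=0b1011000, col=0b11010, row AND col = 0b11000 = 24; 24 != 26 -> empty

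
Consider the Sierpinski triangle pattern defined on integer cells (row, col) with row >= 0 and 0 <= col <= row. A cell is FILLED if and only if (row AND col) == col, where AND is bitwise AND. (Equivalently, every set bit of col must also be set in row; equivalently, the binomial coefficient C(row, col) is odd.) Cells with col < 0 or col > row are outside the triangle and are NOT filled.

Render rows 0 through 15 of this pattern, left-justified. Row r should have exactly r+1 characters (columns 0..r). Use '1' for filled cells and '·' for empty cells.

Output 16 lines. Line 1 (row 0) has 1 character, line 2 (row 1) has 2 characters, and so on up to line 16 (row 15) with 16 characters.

Answer: 1
11
1·1
1111
1···1
11··11
1·1·1·1
11111111
1·······1
11······11
1·1·····1·1
1111····1111
1···1···1···1
11··11··11··11
1·1·1·1·1·1·1·1
1111111111111111

Derivation:
r0=0: 1
r1=1: 11
r2=10: 1·1
r3=11: 1111
r4=100: 1···1
r5=101: 11··11
r6=110: 1·1·1·1
r7=111: 11111111
r8=1000: 1·······1
r9=1001: 11······11
r10=1010: 1·1·····1·1
r11=1011: 1111····1111
r12=1100: 1···1···1···1
r13=1101: 11··11··11··11
r14=1110: 1·1·1·1·1·1·1·1
r15=1111: 1111111111111111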